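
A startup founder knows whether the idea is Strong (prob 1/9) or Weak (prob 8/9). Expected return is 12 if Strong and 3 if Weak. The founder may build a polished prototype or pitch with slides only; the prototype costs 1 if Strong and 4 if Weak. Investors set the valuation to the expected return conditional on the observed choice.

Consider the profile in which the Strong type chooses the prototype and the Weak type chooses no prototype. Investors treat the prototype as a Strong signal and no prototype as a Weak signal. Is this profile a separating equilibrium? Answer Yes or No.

No

Under these beliefs, the prototype earns valuation 12 and no prototype earns valuation 3.
Strong: the prototype nets 12 − 1 = 11; no prototype nets 3. Strong prefers the prototype.
Weak: the prototype nets 12 − 4 = 8; no prototype nets 3. Weak would deviate to the prototype.
Weak has a profitable deviation, so the profile is not an equilibrium.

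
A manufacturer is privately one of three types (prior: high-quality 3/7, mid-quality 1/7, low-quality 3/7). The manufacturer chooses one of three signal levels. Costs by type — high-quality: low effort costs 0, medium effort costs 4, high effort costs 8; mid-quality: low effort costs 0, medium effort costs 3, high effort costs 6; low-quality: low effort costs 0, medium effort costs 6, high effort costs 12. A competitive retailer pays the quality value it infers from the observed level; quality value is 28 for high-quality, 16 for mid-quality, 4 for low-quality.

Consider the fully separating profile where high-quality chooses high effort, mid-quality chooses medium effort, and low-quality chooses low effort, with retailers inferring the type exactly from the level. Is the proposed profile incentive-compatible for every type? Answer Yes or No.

Separating prices: high effort → 28, medium effort → 16, low effort → 4.
high-quality (assigned high effort): low effort: 4 − 0 = 4; medium effort: 16 − 4 = 12; high effort: 28 − 8 = 20. high-quality stays.
mid-quality (assigned medium effort): low effort: 4 − 0 = 4; medium effort: 16 − 3 = 13; high effort: 28 − 6 = 22. mid-quality prefers high effort.
low-quality (assigned low effort): low effort: 4 − 0 = 4; medium effort: 16 − 6 = 10; high effort: 28 − 12 = 16. low-quality prefers high effort.
At least one type deviates; the separating profile fails.

No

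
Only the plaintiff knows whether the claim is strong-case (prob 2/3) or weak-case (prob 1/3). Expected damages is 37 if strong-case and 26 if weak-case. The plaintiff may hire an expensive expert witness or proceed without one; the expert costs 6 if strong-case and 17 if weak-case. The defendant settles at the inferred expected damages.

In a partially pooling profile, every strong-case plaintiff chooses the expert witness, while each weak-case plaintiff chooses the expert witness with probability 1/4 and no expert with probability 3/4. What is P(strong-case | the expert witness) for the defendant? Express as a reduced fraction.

P(the expert witness) = (2/3)·1 + (1/3)·(1/4) = 3/4.
By Bayes' rule, P(strong-case | the expert witness) = (2/3) / (3/4) = 8/9.

8/9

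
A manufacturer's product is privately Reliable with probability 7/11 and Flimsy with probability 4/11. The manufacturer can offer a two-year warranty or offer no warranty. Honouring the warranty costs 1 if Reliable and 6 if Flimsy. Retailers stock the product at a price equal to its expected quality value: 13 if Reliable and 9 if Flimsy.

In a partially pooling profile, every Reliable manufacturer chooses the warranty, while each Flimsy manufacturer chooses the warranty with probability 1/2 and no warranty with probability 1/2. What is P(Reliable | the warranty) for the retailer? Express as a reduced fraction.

7/9

P(the warranty) = (7/11)·1 + (4/11)·(1/2) = 9/11.
By Bayes' rule, P(Reliable | the warranty) = (7/11) / (9/11) = 7/9.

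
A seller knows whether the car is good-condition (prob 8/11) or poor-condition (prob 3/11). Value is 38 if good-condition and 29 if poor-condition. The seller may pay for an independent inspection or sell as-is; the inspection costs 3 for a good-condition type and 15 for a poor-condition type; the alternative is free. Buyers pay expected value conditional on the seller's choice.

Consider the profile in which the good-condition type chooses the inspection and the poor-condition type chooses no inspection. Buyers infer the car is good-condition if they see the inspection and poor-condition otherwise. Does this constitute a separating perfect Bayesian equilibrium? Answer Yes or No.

Yes

Under these beliefs, the inspection earns price 38 and no inspection earns price 29.
good-condition: the inspection nets 38 − 3 = 35; no inspection nets 29. good-condition prefers the inspection.
poor-condition: the inspection nets 38 − 15 = 23; no inspection nets 29. poor-condition prefers no inspection.
Neither type deviates, so the separating profile is an equilibrium.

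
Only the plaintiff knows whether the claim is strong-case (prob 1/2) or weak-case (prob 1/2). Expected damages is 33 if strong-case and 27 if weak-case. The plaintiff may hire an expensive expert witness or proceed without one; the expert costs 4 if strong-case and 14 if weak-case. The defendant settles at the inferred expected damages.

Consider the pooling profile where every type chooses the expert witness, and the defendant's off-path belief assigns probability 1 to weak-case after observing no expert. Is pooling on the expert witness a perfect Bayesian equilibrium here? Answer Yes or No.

On path, the defendant holds the prior and pays 1/2·33 + 1/2·27 = 30. Off path (no expert), believing weak-case, it pays 27.
strong-case: the expert witness nets 30 − 4 = 26; no expert nets 27. strong-case would deviate.
weak-case: the expert witness nets 30 − 14 = 16; no expert nets 27. weak-case would deviate.
A type deviates, so pooling fails.

No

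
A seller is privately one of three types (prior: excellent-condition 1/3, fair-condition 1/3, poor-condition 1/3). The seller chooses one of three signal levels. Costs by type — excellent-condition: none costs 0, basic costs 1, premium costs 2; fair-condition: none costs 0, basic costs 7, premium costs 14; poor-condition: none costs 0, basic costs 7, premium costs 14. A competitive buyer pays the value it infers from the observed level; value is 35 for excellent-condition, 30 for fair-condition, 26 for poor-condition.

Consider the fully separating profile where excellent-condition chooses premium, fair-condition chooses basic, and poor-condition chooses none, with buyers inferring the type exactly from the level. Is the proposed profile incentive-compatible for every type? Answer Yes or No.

No

Separating prices: premium → 35, basic → 30, none → 26.
excellent-condition (assigned premium): none: 26 − 0 = 26; basic: 30 − 1 = 29; premium: 35 − 2 = 33. excellent-condition stays.
fair-condition (assigned basic): none: 26 − 0 = 26; basic: 30 − 7 = 23; premium: 35 − 14 = 21. fair-condition prefers none.
poor-condition (assigned none): none: 26 − 0 = 26; basic: 30 − 7 = 23; premium: 35 − 14 = 21. poor-condition stays.
At least one type deviates; the separating profile fails.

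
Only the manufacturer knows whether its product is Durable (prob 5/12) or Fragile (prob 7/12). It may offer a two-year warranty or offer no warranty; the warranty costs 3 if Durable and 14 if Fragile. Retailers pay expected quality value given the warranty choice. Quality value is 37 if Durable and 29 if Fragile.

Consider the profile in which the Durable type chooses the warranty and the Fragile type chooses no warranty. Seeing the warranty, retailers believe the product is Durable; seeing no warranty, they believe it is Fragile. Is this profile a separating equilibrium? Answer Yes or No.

Under these beliefs, the warranty earns price 37 and no warranty earns price 29.
Durable: the warranty nets 37 − 3 = 34; no warranty nets 29. Durable prefers the warranty.
Fragile: the warranty nets 37 − 14 = 23; no warranty nets 29. Fragile prefers no warranty.
Neither type deviates, so the separating profile is an equilibrium.

Yes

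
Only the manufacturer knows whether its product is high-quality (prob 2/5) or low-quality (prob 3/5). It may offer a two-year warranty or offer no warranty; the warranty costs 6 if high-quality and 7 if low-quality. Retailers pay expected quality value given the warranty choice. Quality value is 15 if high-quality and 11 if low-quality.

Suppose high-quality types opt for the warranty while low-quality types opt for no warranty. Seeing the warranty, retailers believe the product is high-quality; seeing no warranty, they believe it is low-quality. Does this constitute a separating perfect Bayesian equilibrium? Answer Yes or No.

No

Under these beliefs, the warranty earns price 15 and no warranty earns price 11.
high-quality: the warranty nets 15 − 6 = 9; no warranty nets 11. high-quality would deviate to no warranty.
low-quality: the warranty nets 15 − 7 = 8; no warranty nets 11. low-quality prefers no warranty.
high-quality has a profitable deviation, so the profile is not an equilibrium.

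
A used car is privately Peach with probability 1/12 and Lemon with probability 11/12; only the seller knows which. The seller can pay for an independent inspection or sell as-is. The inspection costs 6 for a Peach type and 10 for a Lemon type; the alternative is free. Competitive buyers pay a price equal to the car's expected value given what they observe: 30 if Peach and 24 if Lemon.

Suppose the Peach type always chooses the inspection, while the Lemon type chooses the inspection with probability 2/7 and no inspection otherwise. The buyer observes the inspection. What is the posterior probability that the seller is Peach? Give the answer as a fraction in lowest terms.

P(the inspection) = (1/12)·1 + (11/12)·(2/7) = 29/84.
By Bayes' rule, P(Peach | the inspection) = (1/12) / (29/84) = 7/29.

7/29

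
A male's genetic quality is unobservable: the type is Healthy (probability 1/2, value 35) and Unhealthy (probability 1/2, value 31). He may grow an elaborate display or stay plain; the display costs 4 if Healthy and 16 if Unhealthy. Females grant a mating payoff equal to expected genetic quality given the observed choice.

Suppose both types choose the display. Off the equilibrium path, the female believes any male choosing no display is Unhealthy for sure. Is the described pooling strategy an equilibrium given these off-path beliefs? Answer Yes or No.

No

On path, the female holds the prior and pays 1/2·35 + 1/2·31 = 33. Off path (no display), believing Unhealthy, it pays 31.
Healthy: the display nets 33 − 4 = 29; no display nets 31. Healthy would deviate.
Unhealthy: the display nets 33 − 16 = 17; no display nets 31. Unhealthy would deviate.
A type deviates, so pooling fails.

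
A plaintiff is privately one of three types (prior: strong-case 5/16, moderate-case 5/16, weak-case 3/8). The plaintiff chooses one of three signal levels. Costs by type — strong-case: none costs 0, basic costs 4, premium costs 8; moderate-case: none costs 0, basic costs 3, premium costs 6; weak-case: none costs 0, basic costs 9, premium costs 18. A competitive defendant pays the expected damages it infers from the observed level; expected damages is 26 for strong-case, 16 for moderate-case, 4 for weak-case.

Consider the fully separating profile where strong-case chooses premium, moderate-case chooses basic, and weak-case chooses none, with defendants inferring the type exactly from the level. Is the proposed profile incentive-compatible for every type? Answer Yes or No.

Separating settlements: premium → 26, basic → 16, none → 4.
strong-case (assigned premium): none: 4 − 0 = 4; basic: 16 − 4 = 12; premium: 26 − 8 = 18. strong-case stays.
moderate-case (assigned basic): none: 4 − 0 = 4; basic: 16 − 3 = 13; premium: 26 − 6 = 20. moderate-case prefers premium.
weak-case (assigned none): none: 4 − 0 = 4; basic: 16 − 9 = 7; premium: 26 − 18 = 8. weak-case prefers premium.
At least one type deviates; the separating profile fails.

No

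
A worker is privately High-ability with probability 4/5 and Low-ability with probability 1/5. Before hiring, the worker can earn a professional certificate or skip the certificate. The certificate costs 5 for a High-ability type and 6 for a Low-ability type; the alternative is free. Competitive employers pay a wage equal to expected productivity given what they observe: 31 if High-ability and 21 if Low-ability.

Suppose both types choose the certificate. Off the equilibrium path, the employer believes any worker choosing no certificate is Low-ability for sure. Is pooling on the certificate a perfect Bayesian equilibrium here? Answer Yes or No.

On path, the employer holds the prior and pays 4/5·31 + 1/5·21 = 29. Off path (no certificate), believing Low-ability, it pays 21.
High-ability: the certificate nets 29 − 5 = 24; no certificate nets 21. High-ability stays.
Low-ability: the certificate nets 29 − 6 = 23; no certificate nets 21. Low-ability stays.
No type deviates, so pooling is sustained.

Yes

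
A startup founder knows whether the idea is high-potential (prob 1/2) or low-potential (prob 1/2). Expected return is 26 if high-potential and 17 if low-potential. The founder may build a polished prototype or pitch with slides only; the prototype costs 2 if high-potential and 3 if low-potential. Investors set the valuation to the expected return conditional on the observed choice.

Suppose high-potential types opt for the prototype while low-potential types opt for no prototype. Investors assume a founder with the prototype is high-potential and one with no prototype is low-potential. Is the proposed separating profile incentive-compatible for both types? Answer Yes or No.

Under these beliefs, the prototype earns valuation 26 and no prototype earns valuation 17.
high-potential: the prototype nets 26 − 2 = 24; no prototype nets 17. high-potential prefers the prototype.
low-potential: the prototype nets 26 − 3 = 23; no prototype nets 17. low-potential would deviate to the prototype.
low-potential has a profitable deviation, so the profile is not an equilibrium.

No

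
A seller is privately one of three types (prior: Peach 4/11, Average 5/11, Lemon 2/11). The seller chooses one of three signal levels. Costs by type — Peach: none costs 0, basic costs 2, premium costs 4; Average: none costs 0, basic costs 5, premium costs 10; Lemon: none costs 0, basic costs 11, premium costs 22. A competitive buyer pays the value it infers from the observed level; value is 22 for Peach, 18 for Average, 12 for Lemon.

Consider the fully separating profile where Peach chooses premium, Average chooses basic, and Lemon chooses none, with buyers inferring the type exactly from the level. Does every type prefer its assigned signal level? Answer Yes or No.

Separating prices: premium → 22, basic → 18, none → 12.
Peach (assigned premium): none: 12 − 0 = 12; basic: 18 − 2 = 16; premium: 22 − 4 = 18. Peach stays.
Average (assigned basic): none: 12 − 0 = 12; basic: 18 − 5 = 13; premium: 22 − 10 = 12. Average stays.
Lemon (assigned none): none: 12 − 0 = 12; basic: 18 − 11 = 7; premium: 22 − 22 = 0. Lemon stays.
Every type prefers its assigned level; separation holds.

Yes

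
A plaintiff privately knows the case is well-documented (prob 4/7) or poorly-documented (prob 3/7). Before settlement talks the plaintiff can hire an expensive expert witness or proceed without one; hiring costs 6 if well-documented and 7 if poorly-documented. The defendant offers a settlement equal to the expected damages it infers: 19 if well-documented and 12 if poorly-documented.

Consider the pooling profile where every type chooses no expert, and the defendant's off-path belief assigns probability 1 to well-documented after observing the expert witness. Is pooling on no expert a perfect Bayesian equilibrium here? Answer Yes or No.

Yes

On path, the defendant holds the prior and pays 4/7·19 + 3/7·12 = 16. Off path (the expert witness), believing well-documented, it pays 19.
well-documented: no expert nets 16; the expert witness nets 19 − 6 = 13. well-documented stays.
poorly-documented: no expert nets 16; the expert witness nets 19 − 7 = 12. poorly-documented stays.
No type deviates, so pooling is sustained.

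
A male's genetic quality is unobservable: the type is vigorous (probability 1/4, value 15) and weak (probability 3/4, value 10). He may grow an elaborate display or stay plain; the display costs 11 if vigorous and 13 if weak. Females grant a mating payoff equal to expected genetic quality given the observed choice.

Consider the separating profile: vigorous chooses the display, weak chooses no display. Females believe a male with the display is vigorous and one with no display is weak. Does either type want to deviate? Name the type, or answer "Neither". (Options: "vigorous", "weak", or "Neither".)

The display pays 15; no display pays 10.
vigorous: assigned the display, nets 15 − 11 = 4; deviating to no display nets 10.
weak: assigned no display, nets 10; deviating to the display nets 15 − 13 = 2.
The vigorous type gains 6 by deviating.

vigorous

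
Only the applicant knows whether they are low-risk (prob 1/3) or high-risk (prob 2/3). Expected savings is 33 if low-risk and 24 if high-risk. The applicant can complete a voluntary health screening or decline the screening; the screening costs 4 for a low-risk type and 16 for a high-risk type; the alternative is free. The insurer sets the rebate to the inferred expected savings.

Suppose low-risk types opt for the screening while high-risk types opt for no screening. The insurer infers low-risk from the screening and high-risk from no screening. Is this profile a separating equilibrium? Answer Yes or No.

Yes

Under these beliefs, the screening earns rebate 33 and no screening earns rebate 24.
low-risk: the screening nets 33 − 4 = 29; no screening nets 24. low-risk prefers the screening.
high-risk: the screening nets 33 − 16 = 17; no screening nets 24. high-risk prefers no screening.
Neither type deviates, so the separating profile is an equilibrium.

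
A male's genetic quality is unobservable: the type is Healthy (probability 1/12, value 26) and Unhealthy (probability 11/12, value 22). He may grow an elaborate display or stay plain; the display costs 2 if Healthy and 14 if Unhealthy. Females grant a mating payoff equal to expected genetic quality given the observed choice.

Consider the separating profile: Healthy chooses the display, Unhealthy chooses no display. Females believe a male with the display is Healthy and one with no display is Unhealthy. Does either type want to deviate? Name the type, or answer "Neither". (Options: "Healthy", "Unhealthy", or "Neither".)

The display pays 26; no display pays 22.
Healthy: assigned the display, nets 26 − 2 = 24; deviating to no display nets 22.
Unhealthy: assigned no display, nets 22; deviating to the display nets 26 − 14 = 12.
Both types strictly prefer their assigned action; no profitable deviation.

Neither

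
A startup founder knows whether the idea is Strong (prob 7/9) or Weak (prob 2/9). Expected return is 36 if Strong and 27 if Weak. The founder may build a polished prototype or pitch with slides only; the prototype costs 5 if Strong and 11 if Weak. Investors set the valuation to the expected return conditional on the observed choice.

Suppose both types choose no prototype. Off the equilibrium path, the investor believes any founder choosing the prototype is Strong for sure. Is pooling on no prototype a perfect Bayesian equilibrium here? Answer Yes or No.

Yes

On path, the investor holds the prior and pays 7/9·36 + 2/9·27 = 34. Off path (the prototype), believing Strong, it pays 36.
Strong: no prototype nets 34; the prototype nets 36 − 5 = 31. Strong stays.
Weak: no prototype nets 34; the prototype nets 36 − 11 = 25. Weak stays.
No type deviates, so pooling is sustained.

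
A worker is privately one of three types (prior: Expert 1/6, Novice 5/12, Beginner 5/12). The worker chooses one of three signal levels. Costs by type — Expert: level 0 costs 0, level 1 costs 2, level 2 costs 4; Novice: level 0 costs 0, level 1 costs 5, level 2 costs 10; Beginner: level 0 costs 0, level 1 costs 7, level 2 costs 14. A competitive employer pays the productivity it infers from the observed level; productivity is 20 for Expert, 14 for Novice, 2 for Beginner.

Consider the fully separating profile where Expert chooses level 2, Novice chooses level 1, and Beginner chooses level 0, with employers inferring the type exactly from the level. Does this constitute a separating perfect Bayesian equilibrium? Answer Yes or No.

Separating wages: level 2 → 20, level 1 → 14, level 0 → 2.
Expert (assigned level 2): level 0: 2 − 0 = 2; level 1: 14 − 2 = 12; level 2: 20 − 4 = 16. Expert stays.
Novice (assigned level 1): level 0: 2 − 0 = 2; level 1: 14 − 5 = 9; level 2: 20 − 10 = 10. Novice prefers level 2.
Beginner (assigned level 0): level 0: 2 − 0 = 2; level 1: 14 − 7 = 7; level 2: 20 − 14 = 6. Beginner prefers level 1.
At least one type deviates; the separating profile fails.

No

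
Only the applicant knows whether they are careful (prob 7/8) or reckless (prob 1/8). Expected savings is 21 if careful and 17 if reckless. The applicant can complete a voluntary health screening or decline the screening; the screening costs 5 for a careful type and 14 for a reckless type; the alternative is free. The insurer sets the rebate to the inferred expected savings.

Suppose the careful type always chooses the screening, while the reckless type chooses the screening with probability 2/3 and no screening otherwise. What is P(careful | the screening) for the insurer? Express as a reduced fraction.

21/23

P(the screening) = (7/8)·1 + (1/8)·(2/3) = 23/24.
By Bayes' rule, P(careful | the screening) = (7/8) / (23/24) = 21/23.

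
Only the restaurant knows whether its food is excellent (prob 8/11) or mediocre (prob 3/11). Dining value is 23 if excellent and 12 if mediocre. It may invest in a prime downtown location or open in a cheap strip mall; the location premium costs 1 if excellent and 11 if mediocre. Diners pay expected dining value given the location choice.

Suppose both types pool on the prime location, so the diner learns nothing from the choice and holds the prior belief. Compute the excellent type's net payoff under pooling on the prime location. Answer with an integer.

19

Pooled price premium = 8/11·23 + 3/11·12 = 20.
excellent pays cost 1 for the prime location, so net payoff = 20 − 1 = 19.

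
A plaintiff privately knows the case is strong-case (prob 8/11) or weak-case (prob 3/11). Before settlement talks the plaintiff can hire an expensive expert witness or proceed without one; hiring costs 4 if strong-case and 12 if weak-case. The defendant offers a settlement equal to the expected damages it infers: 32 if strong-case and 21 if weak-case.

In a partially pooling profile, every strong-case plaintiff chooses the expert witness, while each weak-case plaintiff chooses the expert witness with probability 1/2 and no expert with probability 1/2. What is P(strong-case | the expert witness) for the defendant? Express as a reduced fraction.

P(the expert witness) = (8/11)·1 + (3/11)·(1/2) = 19/22.
By Bayes' rule, P(strong-case | the expert witness) = (8/11) / (19/22) = 16/19.

16/19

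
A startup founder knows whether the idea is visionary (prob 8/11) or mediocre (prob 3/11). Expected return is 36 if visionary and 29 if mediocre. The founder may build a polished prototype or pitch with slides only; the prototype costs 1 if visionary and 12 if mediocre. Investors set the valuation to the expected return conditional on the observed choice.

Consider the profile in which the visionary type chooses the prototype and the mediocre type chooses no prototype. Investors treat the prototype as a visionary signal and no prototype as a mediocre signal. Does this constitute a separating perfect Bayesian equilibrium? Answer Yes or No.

Under these beliefs, the prototype earns valuation 36 and no prototype earns valuation 29.
visionary: the prototype nets 36 − 1 = 35; no prototype nets 29. visionary prefers the prototype.
mediocre: the prototype nets 36 − 12 = 24; no prototype nets 29. mediocre prefers no prototype.
Neither type deviates, so the separating profile is an equilibrium.

Yes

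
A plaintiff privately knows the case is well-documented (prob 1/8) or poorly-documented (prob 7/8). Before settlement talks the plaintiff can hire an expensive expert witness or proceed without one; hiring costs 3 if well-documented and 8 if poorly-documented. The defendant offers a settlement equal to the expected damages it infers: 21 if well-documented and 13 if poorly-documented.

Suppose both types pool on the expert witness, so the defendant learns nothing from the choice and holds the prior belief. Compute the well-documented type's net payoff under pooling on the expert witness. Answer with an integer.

Pooled settlement = 1/8·21 + 7/8·13 = 14.
well-documented pays cost 3 for the expert witness, so net payoff = 14 − 3 = 11.

11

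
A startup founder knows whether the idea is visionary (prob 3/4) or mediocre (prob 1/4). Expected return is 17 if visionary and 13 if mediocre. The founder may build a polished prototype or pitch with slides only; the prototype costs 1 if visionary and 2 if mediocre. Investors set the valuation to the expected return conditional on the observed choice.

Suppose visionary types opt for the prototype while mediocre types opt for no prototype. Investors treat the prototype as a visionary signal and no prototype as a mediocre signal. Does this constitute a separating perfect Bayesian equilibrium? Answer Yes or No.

Under these beliefs, the prototype earns valuation 17 and no prototype earns valuation 13.
visionary: the prototype nets 17 − 1 = 16; no prototype nets 13. visionary prefers the prototype.
mediocre: the prototype nets 17 − 2 = 15; no prototype nets 13. mediocre would deviate to the prototype.
mediocre has a profitable deviation, so the profile is not an equilibrium.

No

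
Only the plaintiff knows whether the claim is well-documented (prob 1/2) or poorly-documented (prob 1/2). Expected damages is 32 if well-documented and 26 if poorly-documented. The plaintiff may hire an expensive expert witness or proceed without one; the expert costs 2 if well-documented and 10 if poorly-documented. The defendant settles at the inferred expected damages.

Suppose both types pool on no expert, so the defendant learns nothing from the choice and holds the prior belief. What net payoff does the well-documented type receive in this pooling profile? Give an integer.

Pooled settlement = 1/2·32 + 1/2·26 = 29.
well-documented pays no cost for no expert, so net payoff = 29.

29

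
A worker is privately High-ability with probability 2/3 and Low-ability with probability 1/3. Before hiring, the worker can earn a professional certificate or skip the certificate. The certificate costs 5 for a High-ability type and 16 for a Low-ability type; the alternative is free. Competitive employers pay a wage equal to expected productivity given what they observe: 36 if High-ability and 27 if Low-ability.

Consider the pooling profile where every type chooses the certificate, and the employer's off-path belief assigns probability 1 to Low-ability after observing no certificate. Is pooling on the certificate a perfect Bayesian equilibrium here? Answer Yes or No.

No

On path, the employer holds the prior and pays 2/3·36 + 1/3·27 = 33. Off path (no certificate), believing Low-ability, it pays 27.
High-ability: the certificate nets 33 − 5 = 28; no certificate nets 27. High-ability stays.
Low-ability: the certificate nets 33 − 16 = 17; no certificate nets 27. Low-ability would deviate.
A type deviates, so pooling fails.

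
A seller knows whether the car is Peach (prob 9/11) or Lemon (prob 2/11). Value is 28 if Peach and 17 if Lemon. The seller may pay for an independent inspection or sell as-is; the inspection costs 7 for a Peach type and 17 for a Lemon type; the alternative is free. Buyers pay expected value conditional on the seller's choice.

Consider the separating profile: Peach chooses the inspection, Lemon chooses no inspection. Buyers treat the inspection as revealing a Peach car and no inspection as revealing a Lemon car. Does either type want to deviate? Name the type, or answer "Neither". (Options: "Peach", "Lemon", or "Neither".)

The inspection pays 28; no inspection pays 17.
Peach: assigned the inspection, nets 28 − 7 = 21; deviating to no inspection nets 17.
Lemon: assigned no inspection, nets 17; deviating to the inspection nets 28 − 17 = 11.
Both types strictly prefer their assigned action; no profitable deviation.

Neither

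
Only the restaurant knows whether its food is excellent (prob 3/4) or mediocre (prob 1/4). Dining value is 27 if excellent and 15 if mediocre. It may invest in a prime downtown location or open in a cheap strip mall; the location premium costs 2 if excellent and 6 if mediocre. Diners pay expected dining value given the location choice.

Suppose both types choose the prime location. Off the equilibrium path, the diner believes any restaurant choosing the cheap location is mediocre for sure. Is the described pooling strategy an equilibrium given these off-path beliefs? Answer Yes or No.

Yes

On path, the diner holds the prior and pays 3/4·27 + 1/4·15 = 24. Off path (the cheap location), believing mediocre, it pays 15.
excellent: the prime location nets 24 − 2 = 22; the cheap location nets 15. excellent stays.
mediocre: the prime location nets 24 − 6 = 18; the cheap location nets 15. mediocre stays.
No type deviates, so pooling is sustained.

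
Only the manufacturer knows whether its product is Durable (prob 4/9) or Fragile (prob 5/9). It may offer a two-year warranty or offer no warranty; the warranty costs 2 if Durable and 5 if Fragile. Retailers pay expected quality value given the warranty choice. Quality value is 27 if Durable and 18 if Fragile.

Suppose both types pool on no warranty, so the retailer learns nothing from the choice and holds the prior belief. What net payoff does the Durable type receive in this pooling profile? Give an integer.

Pooled price = 4/9·27 + 5/9·18 = 22.
Durable pays no cost for no warranty, so net payoff = 22.

22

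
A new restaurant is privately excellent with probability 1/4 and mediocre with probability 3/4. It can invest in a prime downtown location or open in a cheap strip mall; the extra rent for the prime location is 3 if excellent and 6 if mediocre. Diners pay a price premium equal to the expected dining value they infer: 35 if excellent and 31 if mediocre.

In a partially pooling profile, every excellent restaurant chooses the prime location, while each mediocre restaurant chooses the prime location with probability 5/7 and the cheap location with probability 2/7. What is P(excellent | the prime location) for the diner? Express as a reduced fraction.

P(the prime location) = (1/4)·1 + (3/4)·(5/7) = 11/14.
By Bayes' rule, P(excellent | the prime location) = (1/4) / (11/14) = 7/22.

7/22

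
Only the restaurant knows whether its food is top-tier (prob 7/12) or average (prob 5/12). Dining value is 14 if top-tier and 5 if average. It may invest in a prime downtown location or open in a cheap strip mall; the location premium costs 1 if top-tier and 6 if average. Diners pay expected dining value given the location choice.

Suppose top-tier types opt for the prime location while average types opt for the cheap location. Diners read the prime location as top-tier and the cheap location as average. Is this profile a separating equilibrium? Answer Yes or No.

No

Under these beliefs, the prime location earns price premium 14 and the cheap location earns price premium 5.
top-tier: the prime location nets 14 − 1 = 13; the cheap location nets 5. top-tier prefers the prime location.
average: the prime location nets 14 − 6 = 8; the cheap location nets 5. average would deviate to the prime location.
average has a profitable deviation, so the profile is not an equilibrium.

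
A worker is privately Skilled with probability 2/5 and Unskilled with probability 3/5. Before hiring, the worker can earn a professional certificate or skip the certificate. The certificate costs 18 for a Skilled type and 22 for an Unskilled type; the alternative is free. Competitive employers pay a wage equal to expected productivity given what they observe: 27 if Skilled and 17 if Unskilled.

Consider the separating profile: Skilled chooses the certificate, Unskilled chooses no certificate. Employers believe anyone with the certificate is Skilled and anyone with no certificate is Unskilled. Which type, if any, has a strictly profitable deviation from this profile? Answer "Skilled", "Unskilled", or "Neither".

The certificate pays 27; no certificate pays 17.
Skilled: assigned the certificate, nets 27 − 18 = 9; deviating to no certificate nets 17.
Unskilled: assigned no certificate, nets 17; deviating to the certificate nets 27 − 22 = 5.
The Skilled type gains 8 by deviating.

Skilled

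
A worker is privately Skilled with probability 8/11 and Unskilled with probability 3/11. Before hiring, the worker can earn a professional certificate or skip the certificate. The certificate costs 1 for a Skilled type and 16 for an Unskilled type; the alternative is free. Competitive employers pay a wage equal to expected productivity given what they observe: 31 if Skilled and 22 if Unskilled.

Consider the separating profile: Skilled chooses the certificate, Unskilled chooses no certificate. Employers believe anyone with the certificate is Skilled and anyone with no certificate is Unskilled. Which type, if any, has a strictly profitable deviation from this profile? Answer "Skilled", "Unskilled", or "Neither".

Neither

The certificate pays 31; no certificate pays 22.
Skilled: assigned the certificate, nets 31 − 1 = 30; deviating to no certificate nets 22.
Unskilled: assigned no certificate, nets 22; deviating to the certificate nets 31 − 16 = 15.
Both types strictly prefer their assigned action; no profitable deviation.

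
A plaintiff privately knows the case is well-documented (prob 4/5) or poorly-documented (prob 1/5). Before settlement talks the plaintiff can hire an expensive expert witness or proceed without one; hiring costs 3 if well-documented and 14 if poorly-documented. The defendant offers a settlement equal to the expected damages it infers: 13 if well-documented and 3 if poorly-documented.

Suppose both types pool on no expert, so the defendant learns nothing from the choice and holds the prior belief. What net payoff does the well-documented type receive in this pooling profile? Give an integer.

Pooled settlement = 4/5·13 + 1/5·3 = 11.
well-documented pays no cost for no expert, so net payoff = 11.

11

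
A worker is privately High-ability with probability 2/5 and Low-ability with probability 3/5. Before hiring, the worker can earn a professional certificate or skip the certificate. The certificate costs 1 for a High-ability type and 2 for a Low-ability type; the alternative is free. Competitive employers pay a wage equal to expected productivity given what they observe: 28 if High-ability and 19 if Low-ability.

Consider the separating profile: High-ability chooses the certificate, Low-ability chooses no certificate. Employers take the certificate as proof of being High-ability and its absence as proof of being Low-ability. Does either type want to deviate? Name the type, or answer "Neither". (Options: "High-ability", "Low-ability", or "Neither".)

Low-ability

The certificate pays 28; no certificate pays 19.
High-ability: assigned the certificate, nets 28 − 1 = 27; deviating to no certificate nets 19.
Low-ability: assigned no certificate, nets 19; deviating to the certificate nets 28 − 2 = 26.
The Low-ability type gains 7 by deviating.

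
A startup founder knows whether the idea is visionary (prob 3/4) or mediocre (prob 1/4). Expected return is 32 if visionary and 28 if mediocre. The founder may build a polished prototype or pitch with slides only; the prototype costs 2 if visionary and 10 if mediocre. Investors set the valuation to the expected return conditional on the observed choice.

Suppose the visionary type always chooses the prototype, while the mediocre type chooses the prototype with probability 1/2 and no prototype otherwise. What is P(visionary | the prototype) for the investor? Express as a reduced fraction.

P(the prototype) = (3/4)·1 + (1/4)·(1/2) = 7/8.
By Bayes' rule, P(visionary | the prototype) = (3/4) / (7/8) = 6/7.

6/7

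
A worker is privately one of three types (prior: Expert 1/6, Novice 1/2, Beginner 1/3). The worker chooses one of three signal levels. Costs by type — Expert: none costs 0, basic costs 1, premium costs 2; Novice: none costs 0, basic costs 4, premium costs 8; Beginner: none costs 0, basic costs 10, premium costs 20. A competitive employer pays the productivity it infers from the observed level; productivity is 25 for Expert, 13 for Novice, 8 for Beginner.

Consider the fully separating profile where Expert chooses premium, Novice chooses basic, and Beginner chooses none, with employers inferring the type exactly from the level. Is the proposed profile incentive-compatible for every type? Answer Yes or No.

No

Separating wages: premium → 25, basic → 13, none → 8.
Expert (assigned premium): none: 8 − 0 = 8; basic: 13 − 1 = 12; premium: 25 − 2 = 23. Expert stays.
Novice (assigned basic): none: 8 − 0 = 8; basic: 13 − 4 = 9; premium: 25 − 8 = 17. Novice prefers premium.
Beginner (assigned none): none: 8 − 0 = 8; basic: 13 − 10 = 3; premium: 25 − 20 = 5. Beginner stays.
At least one type deviates; the separating profile fails.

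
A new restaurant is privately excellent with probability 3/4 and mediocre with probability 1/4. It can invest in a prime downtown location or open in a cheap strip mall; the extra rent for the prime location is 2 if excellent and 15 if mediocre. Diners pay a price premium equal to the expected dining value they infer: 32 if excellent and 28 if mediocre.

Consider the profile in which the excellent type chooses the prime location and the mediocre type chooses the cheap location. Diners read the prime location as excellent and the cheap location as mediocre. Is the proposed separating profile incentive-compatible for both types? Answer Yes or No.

Yes

Under these beliefs, the prime location earns price premium 32 and the cheap location earns price premium 28.
excellent: the prime location nets 32 − 2 = 30; the cheap location nets 28. excellent prefers the prime location.
mediocre: the prime location nets 32 − 15 = 17; the cheap location nets 28. mediocre prefers the cheap location.
Neither type deviates, so the separating profile is an equilibrium.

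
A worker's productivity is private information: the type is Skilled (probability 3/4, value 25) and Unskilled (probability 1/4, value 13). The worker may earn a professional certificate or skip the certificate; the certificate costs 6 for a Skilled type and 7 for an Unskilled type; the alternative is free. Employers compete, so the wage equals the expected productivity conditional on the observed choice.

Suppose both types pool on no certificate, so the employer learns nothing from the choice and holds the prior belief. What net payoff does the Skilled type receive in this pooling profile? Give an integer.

Pooled wage = 3/4·25 + 1/4·13 = 22.
Skilled pays no cost for no certificate, so net payoff = 22.

22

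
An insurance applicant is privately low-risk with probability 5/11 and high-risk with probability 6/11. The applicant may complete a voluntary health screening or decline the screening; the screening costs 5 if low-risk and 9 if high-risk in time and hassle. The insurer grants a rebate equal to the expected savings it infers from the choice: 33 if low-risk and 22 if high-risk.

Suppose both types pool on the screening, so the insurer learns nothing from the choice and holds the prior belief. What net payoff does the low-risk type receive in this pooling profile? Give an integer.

Pooled rebate = 5/11·33 + 6/11·22 = 27.
low-risk pays cost 5 for the screening, so net payoff = 27 − 5 = 22.

22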